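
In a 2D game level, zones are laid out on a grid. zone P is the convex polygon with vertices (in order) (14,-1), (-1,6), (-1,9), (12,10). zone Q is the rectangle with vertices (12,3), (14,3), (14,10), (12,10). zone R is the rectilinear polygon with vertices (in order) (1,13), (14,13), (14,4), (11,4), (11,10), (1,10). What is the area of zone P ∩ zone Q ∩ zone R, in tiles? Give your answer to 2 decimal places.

The intersection is the polygon with vertices (12,10), (13.091,4), (12,4).
By the shoelace formula its area is 3.27.

3.27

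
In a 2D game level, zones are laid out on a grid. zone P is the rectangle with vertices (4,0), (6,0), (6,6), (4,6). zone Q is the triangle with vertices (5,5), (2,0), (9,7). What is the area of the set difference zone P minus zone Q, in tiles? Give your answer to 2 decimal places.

|zone P| = 12, |zone P∩zone Q| = 3.4167.
|zone P ∖ zone Q| = |zone P| − |zone P∩zone Q| = 12 − 3.4167 = 8.58.

8.58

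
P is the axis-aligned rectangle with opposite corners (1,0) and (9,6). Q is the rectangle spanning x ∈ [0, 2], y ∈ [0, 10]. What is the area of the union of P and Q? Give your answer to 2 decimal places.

62.00

By inclusion–exclusion:
Individual areas: |P| = 48, |Q| = 20.
|P∩Q|: x∈[1,2], y∈[0,6] → 1·6 = 6.
|P ∪ Q| = 68 − 6 = 62.00.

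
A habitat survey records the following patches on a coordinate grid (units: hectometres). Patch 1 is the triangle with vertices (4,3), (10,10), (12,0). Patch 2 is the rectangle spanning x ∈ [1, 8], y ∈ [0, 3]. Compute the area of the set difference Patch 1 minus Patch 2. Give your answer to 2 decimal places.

34.00

|Patch 1| = 37, |Patch 1∩Patch 2| = 3.
|Patch 1 ∖ Patch 2| = |Patch 1| − |Patch 1∩Patch 2| = 37 − 3 = 34.00.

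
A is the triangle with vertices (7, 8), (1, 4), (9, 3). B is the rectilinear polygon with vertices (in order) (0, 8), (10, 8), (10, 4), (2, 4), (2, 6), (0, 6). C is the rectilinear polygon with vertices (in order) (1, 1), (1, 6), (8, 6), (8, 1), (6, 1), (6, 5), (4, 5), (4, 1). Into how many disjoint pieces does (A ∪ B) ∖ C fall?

2

(A ∪ B) ∖ C splits into 2 disjoint pieces (area 24.7375, area 3).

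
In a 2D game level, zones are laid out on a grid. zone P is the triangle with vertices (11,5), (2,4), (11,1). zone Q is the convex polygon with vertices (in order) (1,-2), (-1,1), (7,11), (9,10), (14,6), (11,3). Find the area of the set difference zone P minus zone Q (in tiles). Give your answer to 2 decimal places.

2.40

|zone P| = 18, |zone P∩zone Q| = 15.6.
|zone P ∖ zone Q| = |zone P| − |zone P∩zone Q| = 18 − 15.6 = 2.40.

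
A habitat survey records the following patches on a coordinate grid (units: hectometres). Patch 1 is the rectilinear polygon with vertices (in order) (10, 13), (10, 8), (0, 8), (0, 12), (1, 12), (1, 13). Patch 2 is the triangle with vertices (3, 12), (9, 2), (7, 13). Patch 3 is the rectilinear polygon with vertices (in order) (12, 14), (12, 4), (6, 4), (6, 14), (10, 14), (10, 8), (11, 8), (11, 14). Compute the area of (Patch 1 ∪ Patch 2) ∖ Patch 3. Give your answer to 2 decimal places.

|Patch 1 ∪ Patch 2| = 56.5273.
|(Patch 1 ∪ Patch 2) ∩ Patch 3| = 26.3909.
|(Patch 1 ∪ Patch 2) ∖ Patch 3| = 56.5273 − 26.3909 = 30.14.

30.14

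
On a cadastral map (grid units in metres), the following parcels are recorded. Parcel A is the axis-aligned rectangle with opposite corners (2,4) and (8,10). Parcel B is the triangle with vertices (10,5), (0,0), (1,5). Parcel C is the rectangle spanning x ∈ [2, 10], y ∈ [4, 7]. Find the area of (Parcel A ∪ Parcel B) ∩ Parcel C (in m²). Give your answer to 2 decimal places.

19.00

The region (Parcel A ∪ Parcel B) ∩ Parcel C is the polygon with vertices (8,5), (10,5), (8,4), (2,4), (2,5), (2,7), (8,7).
By the shoelace formula its area is 19.00.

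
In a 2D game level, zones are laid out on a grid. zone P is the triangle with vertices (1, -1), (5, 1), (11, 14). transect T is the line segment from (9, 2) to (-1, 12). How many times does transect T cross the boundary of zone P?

The segment meets the boundary at (5.4,5.6), (6.579,4.421).

2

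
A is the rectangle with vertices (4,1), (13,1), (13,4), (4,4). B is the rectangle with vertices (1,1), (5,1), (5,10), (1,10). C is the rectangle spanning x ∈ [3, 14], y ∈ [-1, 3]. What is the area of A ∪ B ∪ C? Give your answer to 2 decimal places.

84.00

By inclusion–exclusion:
Individual areas: |A| = 27, |B| = 36, |C| = 44.
|A∩B|: x∈[4,5], y∈[1,4] → 1·3 = 3.
|A∩C|: x∈[4,13], y∈[1,3] → 9·2 = 18.
|B∩C|: x∈[3,5], y∈[1,3] → 2·2 = 4.
|A∩B∩C| = 2.
|A ∪ B ∪ C| = 107 − 25 + 2 = 84.00.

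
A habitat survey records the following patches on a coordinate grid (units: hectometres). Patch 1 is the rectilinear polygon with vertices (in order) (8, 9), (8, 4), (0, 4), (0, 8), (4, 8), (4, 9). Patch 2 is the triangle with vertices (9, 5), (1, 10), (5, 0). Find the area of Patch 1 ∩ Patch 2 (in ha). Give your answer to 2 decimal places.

17.10

The intersection is the polygon with vertices (8,4), (3.4,4), (1.8,8), (4,8), (4,8.125), (8,5.625).
By the shoelace formula its area is 17.10.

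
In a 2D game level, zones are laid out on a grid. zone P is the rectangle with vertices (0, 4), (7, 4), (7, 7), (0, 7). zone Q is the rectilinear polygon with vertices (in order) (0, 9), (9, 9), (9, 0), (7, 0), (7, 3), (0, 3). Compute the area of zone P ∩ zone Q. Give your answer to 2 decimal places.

The intersection is the polygon with vertices (7,7), (7,4), (0,4), (0,7).
By the shoelace formula its area is 21.00.

21.00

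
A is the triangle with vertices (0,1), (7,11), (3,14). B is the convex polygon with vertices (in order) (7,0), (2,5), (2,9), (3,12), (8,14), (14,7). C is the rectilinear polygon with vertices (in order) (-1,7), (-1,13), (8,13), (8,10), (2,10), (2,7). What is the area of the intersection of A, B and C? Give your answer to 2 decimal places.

8.58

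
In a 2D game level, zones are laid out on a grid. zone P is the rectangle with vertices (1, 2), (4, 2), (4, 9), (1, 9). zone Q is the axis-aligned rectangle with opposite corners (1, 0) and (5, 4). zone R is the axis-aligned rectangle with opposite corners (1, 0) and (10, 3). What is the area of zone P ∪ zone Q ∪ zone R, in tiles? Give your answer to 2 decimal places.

By inclusion–exclusion:
Individual areas: |zone P| = 21, |zone Q| = 16, |zone R| = 27.
|zone P∩zone Q|: x∈[1,4], y∈[2,4] → 3·2 = 6.
|zone P∩zone R|: x∈[1,4], y∈[2,3] → 3·1 = 3.
|zone Q∩zone R|: x∈[1,5], y∈[0,3] → 4·3 = 12.
|zone P∩zone Q∩zone R| = 3.
|zone P ∪ zone Q ∪ zone R| = 64 − 21 + 3 = 46.00.

46.00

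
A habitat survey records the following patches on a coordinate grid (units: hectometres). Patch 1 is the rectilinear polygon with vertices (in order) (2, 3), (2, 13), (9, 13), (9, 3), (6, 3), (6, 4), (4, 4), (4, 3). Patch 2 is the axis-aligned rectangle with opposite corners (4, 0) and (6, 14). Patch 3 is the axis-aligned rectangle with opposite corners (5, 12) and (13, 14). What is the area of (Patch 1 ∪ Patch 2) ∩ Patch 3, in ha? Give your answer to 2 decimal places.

5.00

The region (Patch 1 ∪ Patch 2) ∩ Patch 3 is the polygon with vertices (6,14), (6,13), (9,13), (9,12), (5,12), (5,14).
By the shoelace formula its area is 5.00.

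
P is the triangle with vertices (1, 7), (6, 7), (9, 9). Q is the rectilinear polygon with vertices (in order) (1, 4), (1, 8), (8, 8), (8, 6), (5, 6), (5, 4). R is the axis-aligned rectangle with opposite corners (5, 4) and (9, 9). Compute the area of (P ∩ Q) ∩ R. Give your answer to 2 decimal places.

The region (P ∩ Q) ∩ R is the polygon with vertices (5,7), (5,8), (7.5,8), (6,7).
By the shoelace formula its area is 1.75.

1.75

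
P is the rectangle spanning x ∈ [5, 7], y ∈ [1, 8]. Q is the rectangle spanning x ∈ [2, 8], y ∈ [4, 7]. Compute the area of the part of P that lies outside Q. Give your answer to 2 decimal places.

|P∩Q|: x∈[5,7], y∈[4,7] → 2·3 = 6.
|P| = 14.
|P ∖ Q| = |P| − |P∩Q| = 14 − 6 = 8.00.

8.00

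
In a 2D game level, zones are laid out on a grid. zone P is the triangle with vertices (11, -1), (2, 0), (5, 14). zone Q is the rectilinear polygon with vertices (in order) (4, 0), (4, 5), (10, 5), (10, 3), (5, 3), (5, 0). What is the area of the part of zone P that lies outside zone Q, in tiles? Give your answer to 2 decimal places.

|zone P| = 64.5, |zone P∩zone Q| = 13.
|zone P ∖ zone Q| = |zone P| − |zone P∩zone Q| = 64.5 − 13 = 51.50.

51.50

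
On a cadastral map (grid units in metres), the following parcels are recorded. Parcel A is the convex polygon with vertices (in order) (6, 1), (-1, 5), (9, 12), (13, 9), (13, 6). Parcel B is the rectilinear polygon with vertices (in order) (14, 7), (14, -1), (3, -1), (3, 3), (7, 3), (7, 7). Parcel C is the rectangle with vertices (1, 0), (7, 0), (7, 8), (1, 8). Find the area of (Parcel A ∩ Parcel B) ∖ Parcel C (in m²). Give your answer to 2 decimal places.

|Parcel A ∩ Parcel B| = 23.9286.
|(Parcel A ∩ Parcel B) ∩ Parcel C| = 5.0714.
|(Parcel A ∩ Parcel B) ∖ Parcel C| = 23.9286 − 5.0714 = 18.86.

18.86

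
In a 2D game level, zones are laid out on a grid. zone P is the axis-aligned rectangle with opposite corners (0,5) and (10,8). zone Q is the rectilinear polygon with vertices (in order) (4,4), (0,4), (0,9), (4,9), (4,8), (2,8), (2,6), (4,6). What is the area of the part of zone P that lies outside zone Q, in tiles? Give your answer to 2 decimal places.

|zone P| = 30, |zone P∩zone Q| = 8.
|zone P ∖ zone Q| = |zone P| − |zone P∩zone Q| = 30 − 8 = 22.00.

22.00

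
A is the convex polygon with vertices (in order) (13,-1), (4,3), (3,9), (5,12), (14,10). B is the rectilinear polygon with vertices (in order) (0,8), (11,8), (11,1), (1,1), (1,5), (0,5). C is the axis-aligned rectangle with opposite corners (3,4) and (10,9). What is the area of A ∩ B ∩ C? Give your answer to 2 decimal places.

26.00

The intersection is the polygon with vertices (3.167,8), (10,8), (10,4), (3.833,4).
By the shoelace formula its area is 26.00.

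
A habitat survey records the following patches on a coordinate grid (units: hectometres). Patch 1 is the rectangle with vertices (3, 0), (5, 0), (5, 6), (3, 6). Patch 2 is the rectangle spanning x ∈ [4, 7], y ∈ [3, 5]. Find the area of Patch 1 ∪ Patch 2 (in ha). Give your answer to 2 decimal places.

By inclusion–exclusion:
Individual areas: |Patch 1| = 12, |Patch 2| = 6.
|Patch 1∩Patch 2|: x∈[4,5], y∈[3,5] → 1·2 = 2.
|Patch 1 ∪ Patch 2| = 18 − 2 = 16.00.

16.00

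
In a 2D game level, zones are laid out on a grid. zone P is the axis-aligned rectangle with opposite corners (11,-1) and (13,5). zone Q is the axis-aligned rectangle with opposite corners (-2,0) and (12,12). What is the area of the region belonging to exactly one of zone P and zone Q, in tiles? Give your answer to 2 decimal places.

170.00

|zone P∩zone Q|: x∈[11,12], y∈[0,5] → 1·5 = 5.
|zone P △ zone Q| = |zone P| + |zone Q| − 2·|zone P∩zone Q| = 12 + 168 − 10 = 170.00.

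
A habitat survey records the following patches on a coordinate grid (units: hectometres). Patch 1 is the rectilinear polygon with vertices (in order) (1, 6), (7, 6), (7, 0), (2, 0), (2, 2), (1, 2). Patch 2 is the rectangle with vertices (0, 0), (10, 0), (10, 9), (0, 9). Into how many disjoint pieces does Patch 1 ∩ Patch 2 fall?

Patch 1 ∩ Patch 2 is a single connected region.

1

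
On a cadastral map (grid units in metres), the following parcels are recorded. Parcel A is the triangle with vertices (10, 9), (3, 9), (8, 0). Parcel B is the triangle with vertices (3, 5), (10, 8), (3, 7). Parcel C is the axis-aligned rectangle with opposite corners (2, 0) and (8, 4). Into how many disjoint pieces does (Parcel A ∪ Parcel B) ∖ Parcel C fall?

(Parcel A ∪ Parcel B) ∖ Parcel C is a single connected region.

1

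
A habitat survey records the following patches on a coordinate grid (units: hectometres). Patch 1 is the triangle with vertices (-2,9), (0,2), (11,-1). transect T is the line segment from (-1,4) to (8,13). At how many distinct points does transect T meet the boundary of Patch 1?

The segment meets the boundary at (1.391,6.391), (-0.667,4.333).

2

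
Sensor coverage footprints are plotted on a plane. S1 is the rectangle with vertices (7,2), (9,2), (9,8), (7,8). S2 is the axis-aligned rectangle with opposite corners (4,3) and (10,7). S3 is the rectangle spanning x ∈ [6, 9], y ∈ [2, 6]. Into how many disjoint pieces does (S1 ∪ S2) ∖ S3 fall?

1

(S1 ∪ S2) ∖ S3 is a single connected region.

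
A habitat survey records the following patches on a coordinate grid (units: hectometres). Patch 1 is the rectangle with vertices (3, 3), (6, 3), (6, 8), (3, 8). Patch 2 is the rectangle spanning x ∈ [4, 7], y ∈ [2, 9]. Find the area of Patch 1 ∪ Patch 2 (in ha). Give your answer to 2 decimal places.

26.00

By inclusion–exclusion:
Individual areas: |Patch 1| = 15, |Patch 2| = 21.
|Patch 1∩Patch 2|: x∈[4,6], y∈[3,8] → 2·5 = 10.
|Patch 1 ∪ Patch 2| = 36 − 10 = 26.00.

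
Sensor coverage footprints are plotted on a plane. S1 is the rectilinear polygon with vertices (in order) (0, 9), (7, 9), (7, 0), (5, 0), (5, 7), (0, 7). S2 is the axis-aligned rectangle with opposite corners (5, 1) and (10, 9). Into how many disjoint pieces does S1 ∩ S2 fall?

S1 ∩ S2 is a single connected region.

1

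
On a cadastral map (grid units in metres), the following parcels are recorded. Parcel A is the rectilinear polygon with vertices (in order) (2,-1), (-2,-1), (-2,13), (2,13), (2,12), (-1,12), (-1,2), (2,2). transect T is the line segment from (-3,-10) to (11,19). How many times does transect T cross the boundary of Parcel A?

2

The segment meets the boundary at (2,0.357), (1.345,-1).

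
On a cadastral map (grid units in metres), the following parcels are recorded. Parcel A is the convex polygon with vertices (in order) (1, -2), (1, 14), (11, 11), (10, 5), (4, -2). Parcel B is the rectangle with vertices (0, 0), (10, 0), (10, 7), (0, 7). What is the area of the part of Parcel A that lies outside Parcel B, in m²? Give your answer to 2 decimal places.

|Parcel A| = 114, |Parcel A∩Parcel B| = 52.2857.
|Parcel A ∖ Parcel B| = |Parcel A| − |Parcel A∩Parcel B| = 114 − 52.2857 = 61.71.

61.71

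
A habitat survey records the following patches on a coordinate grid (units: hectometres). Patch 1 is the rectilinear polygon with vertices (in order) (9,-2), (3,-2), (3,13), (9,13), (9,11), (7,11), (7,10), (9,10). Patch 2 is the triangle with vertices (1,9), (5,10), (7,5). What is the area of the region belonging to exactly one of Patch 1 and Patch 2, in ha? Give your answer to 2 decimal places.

|Patch 1| = 88, |Patch 2| = 11, |Patch 1∩Patch 2| = 9.1667.
|Patch 1 △ Patch 2| = |Patch 1| + |Patch 2| − 2·|Patch 1∩Patch 2| = 88 + 11 − 18.3333 = 80.67.

80.67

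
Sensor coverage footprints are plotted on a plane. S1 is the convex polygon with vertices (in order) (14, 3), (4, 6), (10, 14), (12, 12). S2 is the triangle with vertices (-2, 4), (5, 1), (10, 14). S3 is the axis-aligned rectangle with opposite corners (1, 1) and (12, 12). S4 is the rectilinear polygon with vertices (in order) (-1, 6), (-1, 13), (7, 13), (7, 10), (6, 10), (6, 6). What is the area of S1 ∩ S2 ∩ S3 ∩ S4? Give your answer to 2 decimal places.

2.67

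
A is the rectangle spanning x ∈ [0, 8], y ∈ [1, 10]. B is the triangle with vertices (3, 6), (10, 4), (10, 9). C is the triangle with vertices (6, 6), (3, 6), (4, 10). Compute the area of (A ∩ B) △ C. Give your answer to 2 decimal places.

|A ∩ B| = 8.9286.
|(A ∩ B) ∩ C| = 1.5882.
|(A ∩ B) △ C| = 8.9286 + 6 − 3.1765 = 11.75.

11.75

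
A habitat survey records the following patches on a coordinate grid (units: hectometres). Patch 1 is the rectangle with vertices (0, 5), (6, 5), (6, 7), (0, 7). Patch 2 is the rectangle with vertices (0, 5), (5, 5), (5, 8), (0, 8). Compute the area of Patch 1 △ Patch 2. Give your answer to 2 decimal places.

7.00

|Patch 1∩Patch 2|: x∈[0,5], y∈[5,7] → 5·2 = 10.
|Patch 1 △ Patch 2| = |Patch 1| + |Patch 2| − 2·|Patch 1∩Patch 2| = 12 + 15 − 20 = 7.00.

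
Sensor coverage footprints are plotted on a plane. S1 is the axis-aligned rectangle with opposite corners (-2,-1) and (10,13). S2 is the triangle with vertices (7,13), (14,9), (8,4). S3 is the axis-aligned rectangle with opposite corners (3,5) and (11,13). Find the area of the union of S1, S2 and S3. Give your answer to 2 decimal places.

182.32

By inclusion–exclusion:
Individual areas: |S1| = 168, |S2| = 29.5, |S3| = 64.
|S1∩S2| = 18.2619.
|S1∩S3|: x∈[3,10], y∈[5,13] → 7·8 = 56.
|S2∩S3| = 22.523.
|S1∩S2∩S3| = 17.6063.
|S1 ∪ S2 ∪ S3| = 261.5 − 96.7849 + 17.6063 = 182.32.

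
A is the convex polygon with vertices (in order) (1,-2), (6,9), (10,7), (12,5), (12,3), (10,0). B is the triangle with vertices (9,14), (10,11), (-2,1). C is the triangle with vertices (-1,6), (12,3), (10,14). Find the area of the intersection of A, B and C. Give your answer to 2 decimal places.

1.32

The intersection is the polygon with vertices (7,8.5), (5.024,6.854), (6,9).
By the shoelace formula its area is 1.32.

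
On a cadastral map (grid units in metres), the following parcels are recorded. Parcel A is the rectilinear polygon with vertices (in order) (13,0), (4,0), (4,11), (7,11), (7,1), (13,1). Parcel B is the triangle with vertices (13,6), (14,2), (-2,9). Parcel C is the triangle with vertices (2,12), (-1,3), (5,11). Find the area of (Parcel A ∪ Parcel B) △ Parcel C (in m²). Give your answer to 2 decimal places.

|Parcel A ∪ Parcel B| = 62.1562.
|(Parcel A ∪ Parcel B) ∩ Parcel C| = 2.1442.
|(Parcel A ∪ Parcel B) △ Parcel C| = 62.1562 + 15 − 4.2883 = 72.87.

72.87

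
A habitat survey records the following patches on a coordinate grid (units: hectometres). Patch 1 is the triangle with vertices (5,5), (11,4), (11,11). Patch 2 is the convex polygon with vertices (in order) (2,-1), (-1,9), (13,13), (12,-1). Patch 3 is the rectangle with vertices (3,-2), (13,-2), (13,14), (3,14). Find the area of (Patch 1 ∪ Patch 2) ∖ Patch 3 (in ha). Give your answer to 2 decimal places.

27.29

|Patch 1 ∪ Patch 2| = 146.
|(Patch 1 ∪ Patch 2) ∩ Patch 3| = 118.7143.
|(Patch 1 ∪ Patch 2) ∖ Patch 3| = 146 − 118.7143 = 27.29.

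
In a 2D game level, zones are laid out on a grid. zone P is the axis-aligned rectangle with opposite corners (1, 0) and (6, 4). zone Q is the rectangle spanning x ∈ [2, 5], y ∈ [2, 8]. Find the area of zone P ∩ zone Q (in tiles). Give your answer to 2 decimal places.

6.00

|zone P∩zone Q|: x∈[2,5], y∈[2,4] → 3·2 = 6.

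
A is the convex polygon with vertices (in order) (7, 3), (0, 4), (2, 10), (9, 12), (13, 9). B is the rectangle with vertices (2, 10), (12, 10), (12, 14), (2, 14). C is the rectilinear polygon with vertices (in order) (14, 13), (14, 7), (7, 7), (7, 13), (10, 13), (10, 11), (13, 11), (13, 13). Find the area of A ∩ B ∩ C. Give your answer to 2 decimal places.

6.05

The intersection is the polygon with vertices (10,11.25), (10,11), (10.333,11), (11.667,10), (7,10), (7,11.429), (9,12).
By the shoelace formula its area is 6.05.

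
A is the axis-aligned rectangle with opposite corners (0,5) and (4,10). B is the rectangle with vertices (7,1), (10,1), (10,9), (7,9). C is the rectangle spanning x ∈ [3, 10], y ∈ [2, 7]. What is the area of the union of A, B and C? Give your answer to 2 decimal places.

By inclusion–exclusion:
Individual areas: |A| = 20, |B| = 24, |C| = 35.
|A∩B| = 0 (no overlap).
|A∩C|: x∈[3,4], y∈[5,7] → 1·2 = 2.
|B∩C|: x∈[7,10], y∈[2,7] → 3·5 = 15.
|A∩B∩C| = 0.
|A ∪ B ∪ C| = 79 − 17 + 0 = 62.00.

62.00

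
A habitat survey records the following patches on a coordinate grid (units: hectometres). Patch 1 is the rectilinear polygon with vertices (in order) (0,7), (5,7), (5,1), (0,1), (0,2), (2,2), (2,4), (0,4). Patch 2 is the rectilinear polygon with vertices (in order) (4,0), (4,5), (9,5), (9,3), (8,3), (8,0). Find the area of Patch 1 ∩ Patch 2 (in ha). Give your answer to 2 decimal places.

4.00

The intersection is the polygon with vertices (5,1), (4,1), (4,5), (5,5).
By the shoelace formula its area is 4.00.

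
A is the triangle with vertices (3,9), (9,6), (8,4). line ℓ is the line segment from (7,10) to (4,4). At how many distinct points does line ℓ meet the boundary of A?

The segment meets the boundary at (5.333,6.667), (5.8,7.6).

2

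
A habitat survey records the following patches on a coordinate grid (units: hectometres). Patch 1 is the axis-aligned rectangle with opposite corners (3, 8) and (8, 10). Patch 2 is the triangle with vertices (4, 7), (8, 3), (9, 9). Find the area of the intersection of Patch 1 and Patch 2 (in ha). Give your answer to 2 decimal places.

The intersection is the polygon with vertices (8,8), (6.5,8), (8,8.6).
By the shoelace formula its area is 0.45.

0.45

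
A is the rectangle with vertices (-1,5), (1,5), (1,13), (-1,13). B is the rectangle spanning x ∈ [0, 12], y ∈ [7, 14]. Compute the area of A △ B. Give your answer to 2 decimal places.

|A∩B|: x∈[0,1], y∈[7,13] → 1·6 = 6.
|A △ B| = |A| + |B| − 2·|A∩B| = 16 + 84 − 12 = 88.00.

88.00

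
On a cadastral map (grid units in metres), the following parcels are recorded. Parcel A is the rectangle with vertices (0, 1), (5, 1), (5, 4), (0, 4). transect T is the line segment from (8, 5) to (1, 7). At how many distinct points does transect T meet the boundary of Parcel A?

0

The segment lies entirely outside Parcel A and never meets its boundary.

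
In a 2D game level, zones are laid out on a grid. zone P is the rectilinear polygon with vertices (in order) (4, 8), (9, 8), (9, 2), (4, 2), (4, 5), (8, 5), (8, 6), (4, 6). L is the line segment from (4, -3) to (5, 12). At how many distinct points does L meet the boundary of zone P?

4

The segment meets the boundary at (4.6,6), (4.533,5), (4.733,8), (4.333,2).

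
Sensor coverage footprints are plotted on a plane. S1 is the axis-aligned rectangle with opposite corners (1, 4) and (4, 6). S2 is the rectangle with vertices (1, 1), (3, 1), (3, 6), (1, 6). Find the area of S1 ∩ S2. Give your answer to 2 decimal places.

|S1∩S2|: x∈[1,3], y∈[4,6] → 2·2 = 4.

4.00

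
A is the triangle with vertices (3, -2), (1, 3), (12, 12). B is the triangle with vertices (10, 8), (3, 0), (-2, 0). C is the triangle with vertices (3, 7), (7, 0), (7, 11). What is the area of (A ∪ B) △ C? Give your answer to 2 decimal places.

44.69

|A ∪ B| = 41.6549.
|(A ∪ B) ∩ C| = 9.4821.
|(A ∪ B) △ C| = 41.6549 + 22 − 18.9641 = 44.69.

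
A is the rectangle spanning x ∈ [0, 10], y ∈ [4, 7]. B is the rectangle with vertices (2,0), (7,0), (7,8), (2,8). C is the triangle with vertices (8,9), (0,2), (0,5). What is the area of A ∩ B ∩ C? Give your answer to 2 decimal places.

5.00

The intersection is the polygon with vertices (2,4), (2,6), (4,7), (5.714,7), (2.286,4).
By the shoelace formula its area is 5.00.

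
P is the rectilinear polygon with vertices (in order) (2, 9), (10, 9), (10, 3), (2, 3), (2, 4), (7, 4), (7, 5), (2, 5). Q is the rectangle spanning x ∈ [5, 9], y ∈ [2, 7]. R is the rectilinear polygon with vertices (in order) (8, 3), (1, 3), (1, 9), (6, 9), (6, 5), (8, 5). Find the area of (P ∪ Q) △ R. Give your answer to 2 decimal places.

33.00

|P ∪ Q| = 49.
|(P ∪ Q) ∩ R| = 25.
|(P ∪ Q) △ R| = 49 + 34 − 50 = 33.00.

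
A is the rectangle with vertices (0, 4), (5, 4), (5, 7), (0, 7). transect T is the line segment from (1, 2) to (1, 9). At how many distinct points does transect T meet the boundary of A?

2

The segment meets the boundary at (1,7), (1,4).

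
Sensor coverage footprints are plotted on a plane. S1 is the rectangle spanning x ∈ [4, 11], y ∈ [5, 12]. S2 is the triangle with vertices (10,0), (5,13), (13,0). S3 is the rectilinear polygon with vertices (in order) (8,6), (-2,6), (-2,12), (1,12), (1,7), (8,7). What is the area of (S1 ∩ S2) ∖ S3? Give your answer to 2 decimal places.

6.77

|S1 ∩ S2| = 7.2692.
|(S1 ∩ S2) ∩ S3| = 0.5.
|(S1 ∩ S2) ∖ S3| = 7.2692 − 0.5 = 6.77.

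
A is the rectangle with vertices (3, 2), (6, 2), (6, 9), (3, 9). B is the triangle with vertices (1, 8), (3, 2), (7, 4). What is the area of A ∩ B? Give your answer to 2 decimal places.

The intersection is the polygon with vertices (6,3.5), (3,2), (3,6.667), (6,4.667).
By the shoelace formula its area is 8.75.

8.75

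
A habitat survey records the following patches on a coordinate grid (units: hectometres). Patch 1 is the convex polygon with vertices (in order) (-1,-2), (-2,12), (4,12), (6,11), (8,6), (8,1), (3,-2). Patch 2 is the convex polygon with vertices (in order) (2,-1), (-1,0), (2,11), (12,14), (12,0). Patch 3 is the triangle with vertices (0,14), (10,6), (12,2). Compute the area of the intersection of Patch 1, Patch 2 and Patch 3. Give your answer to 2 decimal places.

4.74

The intersection is the polygon with vertices (8,6), (2.769,11.231), (3.273,11.382), (7.059,8.353).
By the shoelace formula its area is 4.74.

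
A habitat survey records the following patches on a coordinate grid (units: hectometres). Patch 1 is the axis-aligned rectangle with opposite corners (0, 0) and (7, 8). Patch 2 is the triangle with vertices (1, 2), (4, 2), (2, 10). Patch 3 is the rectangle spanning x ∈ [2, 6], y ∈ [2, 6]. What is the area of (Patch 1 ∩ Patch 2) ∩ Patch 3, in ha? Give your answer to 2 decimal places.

The region (Patch 1 ∩ Patch 2) ∩ Patch 3 is the polygon with vertices (4,2), (2,2), (2,6), (3,6).
By the shoelace formula its area is 6.00.

6.00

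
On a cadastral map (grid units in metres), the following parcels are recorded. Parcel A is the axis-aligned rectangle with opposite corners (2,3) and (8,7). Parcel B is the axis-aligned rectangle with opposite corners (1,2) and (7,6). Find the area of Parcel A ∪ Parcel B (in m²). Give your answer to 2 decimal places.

33.00

By inclusion–exclusion:
Individual areas: |Parcel A| = 24, |Parcel B| = 24.
|Parcel A∩Parcel B|: x∈[2,7], y∈[3,6] → 5·3 = 15.
|Parcel A ∪ Parcel B| = 48 − 15 = 33.00.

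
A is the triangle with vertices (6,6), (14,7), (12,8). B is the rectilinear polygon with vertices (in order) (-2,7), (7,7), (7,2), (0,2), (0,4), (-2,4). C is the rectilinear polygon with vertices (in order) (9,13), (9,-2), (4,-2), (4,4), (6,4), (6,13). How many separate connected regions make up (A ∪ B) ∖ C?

2

(A ∪ B) ∖ C splits into 2 disjoint pieces (area 4.0625, area 32).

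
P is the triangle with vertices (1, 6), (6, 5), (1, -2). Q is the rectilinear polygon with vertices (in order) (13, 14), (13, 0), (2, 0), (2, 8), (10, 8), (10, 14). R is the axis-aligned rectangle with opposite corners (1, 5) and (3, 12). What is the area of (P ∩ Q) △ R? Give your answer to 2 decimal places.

25.27

|P ∩ Q| = 12.6714.
|(P ∩ Q) ∩ R| = 0.7.
|(P ∩ Q) △ R| = 12.6714 + 14 − 1.4 = 25.27.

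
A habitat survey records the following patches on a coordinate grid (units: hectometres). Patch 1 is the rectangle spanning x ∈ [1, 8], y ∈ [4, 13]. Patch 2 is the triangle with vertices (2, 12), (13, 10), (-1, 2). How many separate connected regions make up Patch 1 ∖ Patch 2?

2

Patch 1 ∖ Patch 2 splits into 2 disjoint pieces (area 8.6429, area 11.9394).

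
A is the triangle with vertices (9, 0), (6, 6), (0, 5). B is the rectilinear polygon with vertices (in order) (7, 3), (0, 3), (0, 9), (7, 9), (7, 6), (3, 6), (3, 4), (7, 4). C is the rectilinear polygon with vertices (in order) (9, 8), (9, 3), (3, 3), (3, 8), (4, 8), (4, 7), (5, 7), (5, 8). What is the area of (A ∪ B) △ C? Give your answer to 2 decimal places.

40.35

|A ∪ B| = 46.35.
|(A ∪ B) ∩ C| = 17.5.
|(A ∪ B) △ C| = 46.35 + 29 − 35 = 40.35.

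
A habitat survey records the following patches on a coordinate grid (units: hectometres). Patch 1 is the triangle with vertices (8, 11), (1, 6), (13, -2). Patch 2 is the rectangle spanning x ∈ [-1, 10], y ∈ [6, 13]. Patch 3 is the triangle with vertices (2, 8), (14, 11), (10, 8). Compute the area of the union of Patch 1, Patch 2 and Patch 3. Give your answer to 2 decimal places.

By inclusion–exclusion:
Individual areas: |Patch 1| = 58, |Patch 2| = 77, |Patch 3| = 12.
|Patch 1∩Patch 2| = 22.3077.
|Patch 1∩Patch 3| = 5.213.
|Patch 2∩Patch 3| = 8.
|Patch 1∩Patch 2∩Patch 3| = 5.213.
|Patch 1 ∪ Patch 2 ∪ Patch 3| = 147 − 35.5206 + 5.213 = 116.69.

116.69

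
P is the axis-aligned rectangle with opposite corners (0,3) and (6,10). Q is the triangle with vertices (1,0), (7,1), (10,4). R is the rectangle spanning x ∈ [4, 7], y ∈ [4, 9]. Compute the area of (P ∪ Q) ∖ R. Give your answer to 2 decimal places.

39.50

|P ∪ Q| = 49.5.
|(P ∪ Q) ∩ R| = 10.
|(P ∪ Q) ∖ R| = 49.5 − 10 = 39.50.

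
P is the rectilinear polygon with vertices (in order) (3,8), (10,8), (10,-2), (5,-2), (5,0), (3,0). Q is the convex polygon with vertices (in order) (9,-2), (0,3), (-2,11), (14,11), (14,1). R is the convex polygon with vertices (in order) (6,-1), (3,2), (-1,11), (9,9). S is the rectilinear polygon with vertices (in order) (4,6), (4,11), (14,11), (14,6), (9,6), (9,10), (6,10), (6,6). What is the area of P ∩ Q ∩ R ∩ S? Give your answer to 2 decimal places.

The intersection is the polygon with vertices (6,8), (6,6), (4,6), (4,8).
By the shoelace formula its area is 4.00.

4.00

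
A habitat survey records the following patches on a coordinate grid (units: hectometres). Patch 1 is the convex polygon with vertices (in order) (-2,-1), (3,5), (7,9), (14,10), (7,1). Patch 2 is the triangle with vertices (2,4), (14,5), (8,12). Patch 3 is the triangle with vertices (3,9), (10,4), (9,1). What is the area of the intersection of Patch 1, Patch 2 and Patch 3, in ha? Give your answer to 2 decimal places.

5.38

The intersection is the polygon with vertices (5.333,7.333), (9.164,4.597), (6.471,4.372), (4.714,6.714).
By the shoelace formula its area is 5.38.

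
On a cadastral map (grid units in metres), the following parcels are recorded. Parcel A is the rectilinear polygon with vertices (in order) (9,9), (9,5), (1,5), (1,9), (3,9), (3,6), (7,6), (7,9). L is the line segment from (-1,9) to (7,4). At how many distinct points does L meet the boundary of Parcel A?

The segment meets the boundary at (5.4,5), (3.8,6), (3,6.5), (1,7.75).

4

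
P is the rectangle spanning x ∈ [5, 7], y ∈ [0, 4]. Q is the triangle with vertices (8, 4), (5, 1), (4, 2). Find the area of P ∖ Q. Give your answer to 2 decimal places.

|P| = 8, |P∩Q| = 2.
|P ∖ Q| = |P| − |P∩Q| = 8 − 2 = 6.00.

6.00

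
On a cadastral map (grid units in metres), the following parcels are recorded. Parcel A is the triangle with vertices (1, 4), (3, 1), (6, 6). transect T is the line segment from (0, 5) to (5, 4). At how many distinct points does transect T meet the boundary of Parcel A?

The segment meets the boundary at (4.821,4.036), (2.333,4.533).

2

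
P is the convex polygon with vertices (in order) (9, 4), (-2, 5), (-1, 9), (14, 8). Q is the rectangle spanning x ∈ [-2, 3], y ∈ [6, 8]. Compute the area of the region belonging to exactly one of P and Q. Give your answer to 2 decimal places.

|P| = 55, |Q| = 10, |P∩Q| = 9.
|P △ Q| = |P| + |Q| − 2·|P∩Q| = 55 + 10 − 18 = 47.00.

47.00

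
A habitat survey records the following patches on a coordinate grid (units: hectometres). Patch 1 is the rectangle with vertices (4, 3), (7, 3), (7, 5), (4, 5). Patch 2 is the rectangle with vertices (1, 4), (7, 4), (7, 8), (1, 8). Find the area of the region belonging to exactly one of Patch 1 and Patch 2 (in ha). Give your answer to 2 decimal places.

|Patch 1∩Patch 2|: x∈[4,7], y∈[4,5] → 3·1 = 3.
|Patch 1 △ Patch 2| = |Patch 1| + |Patch 2| − 2·|Patch 1∩Patch 2| = 6 + 24 − 6 = 24.00.

24.00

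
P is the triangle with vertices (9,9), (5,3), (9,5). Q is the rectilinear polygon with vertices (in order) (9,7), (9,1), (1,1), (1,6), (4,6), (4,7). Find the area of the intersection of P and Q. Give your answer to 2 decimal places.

The intersection is the polygon with vertices (5,3), (7.667,7), (9,7), (9,5).
By the shoelace formula its area is 6.67.

6.67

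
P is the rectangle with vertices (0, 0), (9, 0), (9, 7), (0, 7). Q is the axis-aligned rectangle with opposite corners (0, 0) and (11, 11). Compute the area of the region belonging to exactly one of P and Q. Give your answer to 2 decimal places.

|P∩Q|: x∈[0,9], y∈[0,7] → 9·7 = 63.
|P △ Q| = |P| + |Q| − 2·|P∩Q| = 63 + 121 − 126 = 58.00.

58.00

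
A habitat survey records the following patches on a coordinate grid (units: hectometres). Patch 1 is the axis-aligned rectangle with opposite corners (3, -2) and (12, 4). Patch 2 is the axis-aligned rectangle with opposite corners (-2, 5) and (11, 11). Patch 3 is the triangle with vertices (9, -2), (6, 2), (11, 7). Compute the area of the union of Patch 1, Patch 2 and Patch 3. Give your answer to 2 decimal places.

133.94

By inclusion–exclusion:
Individual areas: |Patch 1| = 54, |Patch 2| = 78, |Patch 3| = 17.5.
|Patch 1∩Patch 2| = 0 (no overlap).
|Patch 1∩Patch 3| = 14.
|Patch 2∩Patch 3| = 1.5556.
|Patch 1∩Patch 2∩Patch 3| = 0.
|Patch 1 ∪ Patch 2 ∪ Patch 3| = 149.5 − 15.5556 + 0 = 133.94.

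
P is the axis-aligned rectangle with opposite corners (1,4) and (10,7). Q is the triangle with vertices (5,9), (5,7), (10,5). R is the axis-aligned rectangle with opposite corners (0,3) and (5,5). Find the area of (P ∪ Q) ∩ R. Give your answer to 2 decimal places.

The region (P ∪ Q) ∩ R is the polygon with vertices (1,4), (1,5), (5,5), (5,4).
By the shoelace formula its area is 4.00.

4.00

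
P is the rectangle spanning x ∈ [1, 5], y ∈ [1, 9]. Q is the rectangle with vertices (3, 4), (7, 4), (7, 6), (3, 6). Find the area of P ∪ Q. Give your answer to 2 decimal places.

By inclusion–exclusion:
Individual areas: |P| = 32, |Q| = 8.
|P∩Q|: x∈[3,5], y∈[4,6] → 2·2 = 4.
|P ∪ Q| = 40 − 4 = 36.00.

36.00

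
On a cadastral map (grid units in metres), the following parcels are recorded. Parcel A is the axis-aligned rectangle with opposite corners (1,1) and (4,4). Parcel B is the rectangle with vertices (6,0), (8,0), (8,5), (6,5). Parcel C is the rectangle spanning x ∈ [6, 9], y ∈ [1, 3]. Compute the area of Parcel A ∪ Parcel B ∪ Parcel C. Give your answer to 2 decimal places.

By inclusion–exclusion:
Individual areas: |Parcel A| = 9, |Parcel B| = 10, |Parcel C| = 6.
|Parcel A∩Parcel B| = 0 (no overlap).
|Parcel A∩Parcel C| = 0 (no overlap).
|Parcel B∩Parcel C|: x∈[6,8], y∈[1,3] → 2·2 = 4.
|Parcel A∩Parcel B∩Parcel C| = 0.
|Parcel A ∪ Parcel B ∪ Parcel C| = 25 − 4 + 0 = 21.00.

21.00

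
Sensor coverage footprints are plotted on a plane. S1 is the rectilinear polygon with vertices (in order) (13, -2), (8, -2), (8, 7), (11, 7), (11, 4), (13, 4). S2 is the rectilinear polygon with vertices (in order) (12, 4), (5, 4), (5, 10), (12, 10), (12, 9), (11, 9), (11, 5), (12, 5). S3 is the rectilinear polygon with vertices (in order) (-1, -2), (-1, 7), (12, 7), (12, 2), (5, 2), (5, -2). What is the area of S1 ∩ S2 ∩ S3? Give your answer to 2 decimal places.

9.00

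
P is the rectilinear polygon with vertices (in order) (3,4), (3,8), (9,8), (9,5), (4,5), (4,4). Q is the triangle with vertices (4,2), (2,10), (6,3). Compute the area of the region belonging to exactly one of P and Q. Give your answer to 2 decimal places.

|P| = 19, |Q| = 9, |P∩Q| = 3.5.
|P △ Q| = |P| + |Q| − 2·|P∩Q| = 19 + 9 − 7 = 21.00.

21.00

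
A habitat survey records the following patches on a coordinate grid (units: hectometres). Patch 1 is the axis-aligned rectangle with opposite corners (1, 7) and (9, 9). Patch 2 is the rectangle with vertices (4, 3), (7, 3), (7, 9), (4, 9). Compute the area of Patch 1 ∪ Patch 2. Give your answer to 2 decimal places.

28.00

By inclusion–exclusion:
Individual areas: |Patch 1| = 16, |Patch 2| = 18.
|Patch 1∩Patch 2|: x∈[4,7], y∈[7,9] → 3·2 = 6.
|Patch 1 ∪ Patch 2| = 34 − 6 = 28.00.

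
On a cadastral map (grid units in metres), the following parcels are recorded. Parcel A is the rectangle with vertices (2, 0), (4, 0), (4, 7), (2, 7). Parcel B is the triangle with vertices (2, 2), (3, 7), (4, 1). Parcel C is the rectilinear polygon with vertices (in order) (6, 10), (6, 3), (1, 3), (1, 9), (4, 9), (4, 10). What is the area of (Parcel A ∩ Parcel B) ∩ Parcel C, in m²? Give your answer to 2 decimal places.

The region (Parcel A ∩ Parcel B) ∩ Parcel C is the polygon with vertices (3.667,3), (2.2,3), (3,7).
By the shoelace formula its area is 2.93.

2.93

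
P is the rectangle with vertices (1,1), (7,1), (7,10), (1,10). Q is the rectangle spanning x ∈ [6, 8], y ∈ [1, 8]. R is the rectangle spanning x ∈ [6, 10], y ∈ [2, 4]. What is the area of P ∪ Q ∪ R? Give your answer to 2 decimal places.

By inclusion–exclusion:
Individual areas: |P| = 54, |Q| = 14, |R| = 8.
|P∩Q|: x∈[6,7], y∈[1,8] → 1·7 = 7.
|P∩R|: x∈[6,7], y∈[2,4] → 1·2 = 2.
|Q∩R|: x∈[6,8], y∈[2,4] → 2·2 = 4.
|P∩Q∩R| = 2.
|P ∪ Q ∪ R| = 76 − 13 + 2 = 65.00.

65.00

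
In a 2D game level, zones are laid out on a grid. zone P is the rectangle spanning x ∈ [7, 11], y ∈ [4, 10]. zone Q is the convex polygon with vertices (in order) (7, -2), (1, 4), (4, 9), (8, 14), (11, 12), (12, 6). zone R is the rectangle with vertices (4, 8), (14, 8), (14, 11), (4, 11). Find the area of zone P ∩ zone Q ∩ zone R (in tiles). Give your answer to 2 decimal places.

8.00

The intersection is the polygon with vertices (7,10), (11,10), (11,8), (7,8).
By the shoelace formula its area is 8.00.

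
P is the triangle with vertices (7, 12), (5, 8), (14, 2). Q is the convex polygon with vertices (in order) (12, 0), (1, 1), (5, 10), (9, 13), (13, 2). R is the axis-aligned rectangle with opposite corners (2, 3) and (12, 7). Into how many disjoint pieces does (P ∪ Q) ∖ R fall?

(P ∪ Q) ∖ R splits into 2 disjoint pieces (area 26.7028, area 30.0421).

2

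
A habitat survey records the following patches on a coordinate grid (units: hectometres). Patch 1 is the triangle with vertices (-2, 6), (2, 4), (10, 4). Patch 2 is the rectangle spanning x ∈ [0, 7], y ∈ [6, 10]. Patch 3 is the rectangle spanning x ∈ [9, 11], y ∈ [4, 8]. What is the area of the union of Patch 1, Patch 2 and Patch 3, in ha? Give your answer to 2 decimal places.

By inclusion–exclusion:
Individual areas: |Patch 1| = 8, |Patch 2| = 28, |Patch 3| = 8.
|Patch 1∩Patch 2| = 0.
|Patch 1∩Patch 3| = 0.0833.
|Patch 2∩Patch 3| = 0 (no overlap).
|Patch 1∩Patch 2∩Patch 3| = 0.
|Patch 1 ∪ Patch 2 ∪ Patch 3| = 44 − 0.0833 + 0 = 43.92.

43.92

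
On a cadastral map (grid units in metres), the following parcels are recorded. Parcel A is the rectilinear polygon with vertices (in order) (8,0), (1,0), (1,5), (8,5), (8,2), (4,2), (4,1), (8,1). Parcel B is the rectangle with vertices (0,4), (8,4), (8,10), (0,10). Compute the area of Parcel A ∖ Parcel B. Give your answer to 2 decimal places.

24.00

|Parcel A| = 31, |Parcel A∩Parcel B| = 7.
|Parcel A ∖ Parcel B| = |Parcel A| − |Parcel A∩Parcel B| = 31 − 7 = 24.00.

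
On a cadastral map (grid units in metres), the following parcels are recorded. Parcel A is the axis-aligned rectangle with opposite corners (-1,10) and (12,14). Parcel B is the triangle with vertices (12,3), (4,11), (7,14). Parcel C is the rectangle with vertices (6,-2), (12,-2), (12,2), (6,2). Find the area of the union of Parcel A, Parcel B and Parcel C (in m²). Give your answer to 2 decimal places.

By inclusion–exclusion:
Individual areas: |Parcel A| = 52, |Parcel B| = 24, |Parcel C| = 24.
|Parcel A∩Parcel B| = 10.6364.
|Parcel A∩Parcel C| = 0 (no overlap).
|Parcel B∩Parcel C| = 0.
|Parcel A∩Parcel B∩Parcel C| = 0.
|Parcel A ∪ Parcel B ∪ Parcel C| = 100 − 10.6364 + 0 = 89.36.

89.36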